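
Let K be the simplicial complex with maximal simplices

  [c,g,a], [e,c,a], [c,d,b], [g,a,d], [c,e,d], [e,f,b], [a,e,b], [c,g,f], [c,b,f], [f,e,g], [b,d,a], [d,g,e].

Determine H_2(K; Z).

We work with the vertex ordering a < b < c < d < e < f < g. The simplices of K, each written with vertices in increasing order, are:

  0-simplices (7): a, b, c, d, e, f, g
  1-simplices (18): ab, ac, ad, ae, ag, bc, bd, be, bf, cd, ce, cf, cg, de, dg, ef, eg, fg
  2-simplices (12): abd, abe, ace, acg, adg, bcd, bcf, bef, cde, cfg, deg, efg

so the chain groups are C_0 ≅ Z^7, C_1 ≅ Z^18, C_2 ≅ Z^12.

∂_1: C_1 → C_0 sends each edge [p,q] (with p < q) to q − p.
As a 7×18 matrix over Z this has rank 6, with invariant factors (1,1,1,1,1,1).

The boundary map ∂_2: C_2 → C_1 acts by ∂[p,q,r] = [q,r] − [p,r] + [p,q]. For instance
  ∂efg = fg − eg + ef,
  ∂abd = bd − ad + ab.
The resulting 18×12 matrix has rank 12, and its Smith normal form has invariant factors (1,1,1,1,1,1,1,1,1,1,1,2).

Now H_k = ker ∂_k / im ∂_{k+1}, so:

  H_2: rank ker ∂_2 − rank ∂_3 = (12 − 12) − 0 = 0, and there is no ∂_3, so H_2 = 0.

H_2 = 0.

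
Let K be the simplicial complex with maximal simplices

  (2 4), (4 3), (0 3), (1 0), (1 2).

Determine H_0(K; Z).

Take the total order 0 < 1 < 2 < 3 < 4 on the vertex set. Then K (dimension 1) consists of the simplices:

  0-simplices (5): [0], [1], [2], [3], [4]
  1-simplices (5): [0,1], [0,3], [1,2], [2,4], [3,4]

Hence C_0 ≅ Z^5, C_1 ≅ Z^5.

∂_1: C_1 → C_0 maps an edge to its endpoints' difference, ∂[p,q] = q − p.
This gives a 5×5 integer matrix of rank 4; reducing to Smith normal form yields diagonal entries (1,1,1,1).

Computing H_k = (kernel of ∂_k) / (image of ∂_{k+1}):

  H_0: rank C_0 − rank ∂_1 = 5 − 4 = 1, and the invariant factors of ∂_1 are all 1, so H_0 = Z.

H_0 ≅ Z.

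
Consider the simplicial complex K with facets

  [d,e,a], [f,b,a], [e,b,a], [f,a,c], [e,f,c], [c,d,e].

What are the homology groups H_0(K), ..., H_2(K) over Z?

Fix the vertex order a < b < c < d < e < f and write every simplex with vertices in increasing order. Then dim K = 2 and the simplices of K are:

  0-simplices (6): a, b, c, d, e, f
  1-simplices (12): ab, ac, ad, ae, af, be, bf, cd, ce, cf, de, ef
  2-simplices (6): abe, abf, acf, ade, cde, cef

so the chain groups are C_0 ≅ Z^6, C_1 ≅ Z^12, C_2 ≅ Z^6.

The boundary map ∂_1: C_1 → C_0 sends each edge [p,q] (with p < q) to q − p.
The 6×12 boundary matrix has rank 5 and Smith normal form diag(1,1,1,1,1).

Boundary ∂_2: C_2 → C_1 acts by ∂[p,q,r] = [q,r] − [p,r] + [p,q]. For instance
  ∂abe = be − ae + ab,
  ∂cde = de − ce + cd.
The resulting 12×6 matrix has rank 6, and its Smith normal form has invariant factors (1,1,1,1,1,1).

Computing H_k = (kernel of ∂_k) / (image of ∂_{k+1}):

  H_0: rank C_0 − rank ∂_1 = 6 − 5 = 1, and the invariant factors of ∂_1 are all 1, so H_0 = Z.
  H_1: rank ker ∂_1 − rank ∂_2 = (12 − 5) − 6 = 1, and the invariant factors of ∂_2 are all 1, so H_1 = Z.
  H_2: rank ker ∂_2 − rank ∂_3 = (6 − 6) − 0 = 0, and there is no ∂_3, so H_2 = 0.

(K is a triangulation of the cylinder S^1 x I.)

H_0 ≅ Z,  H_1 ≅ Z,  H_2 = 0.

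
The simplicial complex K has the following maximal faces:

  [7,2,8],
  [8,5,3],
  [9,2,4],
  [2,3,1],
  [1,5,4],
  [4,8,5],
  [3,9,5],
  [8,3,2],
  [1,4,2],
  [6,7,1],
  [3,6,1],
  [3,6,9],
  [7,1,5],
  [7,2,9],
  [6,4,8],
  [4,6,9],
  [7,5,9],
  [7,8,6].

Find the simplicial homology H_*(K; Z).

Order the vertices as 1 < 2 < 3 < 4 < 5 < 6 < 7 < 8 < 9. Listing each simplex with vertices in this order, K has dimension 2 with simplices:

  0-simplices (9): [1], [2], [3], [4], [5], [6], [7], [8], [9]
  1-simplices (27): (27 of them)
  2-simplices (18): [1,2,3], [1,2,4], [1,3,6], [1,4,5], [1,5,7], [1,6,7], [2,3,8], [2,4,9], [2,7,8], [2,7,9], [3,5,8], [3,5,9], [3,6,9], [4,5,8], [4,6,8], [4,6,9], [5,7,9], [6,7,8]

Hence C_0 ≅ Z^9, C_1 ≅ Z^27, C_2 ≅ Z^18.

The boundary map ∂_1: C_1 → C_0 is given by ∂[p,q] = [q] − [p]. For instance
  ∂[6,8] = [8] − [6].
As a 9×27 matrix over Z this has rank 8, with invariant factors (1,1,1,1,1,1,1,1).

The boundary map ∂_2: C_2 → C_1 maps a triangle to the signed sum of its edges. For instance
  ∂[2,7,9] = [7,9] − [2,9] + [2,7],
  ∂[6,7,8] = [7,8] − [6,8] + [6,7].
This gives a 27×18 integer matrix of rank 17; reducing to Smith normal form yields diagonal entries (1,1,1,1,1,1,1,1,1,1,1,1,1,1,1,1,1).

From H_k ≅ ker(∂_k) / im(∂_{k+1}) we obtain:

  H_0: rank C_0 − rank ∂_1 = 9 − 8 = 1, and the invariant factors of ∂_1 are all 1, so H_0 ≅ Z.
  H_1: rank ker ∂_1 − rank ∂_2 = (27 − 8) − 17 = 2, and the invariant factors of ∂_2 are all 1, so H_1 ≅ Z^2.
  H_2: rank ker ∂_2 − rank ∂_3 = (18 − 17) − 0 = 1, and there is no ∂_3, so H_2 ≅ Z.

H_0 = Z,  H_1 = Z^2,  H_2 = Z.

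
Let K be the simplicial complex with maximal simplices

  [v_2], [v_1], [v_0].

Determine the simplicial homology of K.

H_0 ≅ Z^3.

Take the total order v_0 < v_1 < v_2 on the vertex set. Then K (dimension 0) consists of the simplices:

  0-simplices (3): [v_0], [v_1], [v_2]

giving chain groups C_0 ≅ Z^3.

Now H_k = ker ∂_k / im ∂_{k+1}, so:

  H_0: rank C_0 − rank ∂_1 = 3 − 0 = 3, and there is no ∂_1, so H_0 ≅ Z^3.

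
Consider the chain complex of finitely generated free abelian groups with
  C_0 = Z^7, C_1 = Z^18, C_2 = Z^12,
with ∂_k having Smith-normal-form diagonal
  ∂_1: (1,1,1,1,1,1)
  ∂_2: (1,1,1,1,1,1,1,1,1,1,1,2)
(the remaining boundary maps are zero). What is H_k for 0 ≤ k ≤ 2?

H_0: b_0 = 7 − 0 − 6 = 1; torsion from ∂_1 factors > 1: none. So H_0 ≅ Z.
H_1: b_1 = 18 − 6 − 12 = 0; torsion from ∂_2 factors > 1: [2]. So H_1 ≅ Z_2.
H_2: b_2 = 12 − 12 − 0 = 0; torsion from ∂_3 factors > 1: none. So H_2 ≅ 0.

H_0 ≅ Z,  H_1 ≅ Z_2,  H_2 = 0.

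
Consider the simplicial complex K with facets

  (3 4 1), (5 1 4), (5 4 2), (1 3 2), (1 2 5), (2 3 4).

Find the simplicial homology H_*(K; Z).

H_0 ≅ Z,  H_1 = 0,  H_2 ≅ Z.

We work with the vertex ordering 1 < 2 < 3 < 4 < 5. The simplices of K, each written with vertices in increasing order, are:

  0-simplices (5): [1], [2], [3], [4], [5]
  1-simplices (9): [1,2], [1,3], [1,4], [1,5], [2,3], [2,4], [2,5], [3,4], [4,5]
  2-simplices (6): [1,2,3], [1,2,5], [1,3,4], [1,4,5], [2,3,4], [2,4,5]

so the chain groups are C_0 ≅ Z^5, C_1 ≅ Z^9, C_2 ≅ Z^6.

Boundary ∂_1: C_1 → C_0 maps an edge to its endpoints' difference, ∂[p,q] = q − p.
The resulting 5×9 matrix has rank 4, and its Smith normal form has invariant factors (1,1,1,1).

∂_2: C_2 → C_1 maps a triangle to the signed sum of its edges. For instance
  ∂[2,3,4] = [3,4] − [2,4] + [2,3],
  ∂[1,4,5] = [4,5] − [1,5] + [1,4].
The 9×6 boundary matrix has rank 5 and Smith normal form diag(1,1,1,1,1).

Computing H_k = (kernel of ∂_k) / (image of ∂_{k+1}):

  H_0: rank C_0 − rank ∂_1 = 5 − 4 = 1, and the invariant factors of ∂_1 are all 1, so H_0 ≅ Z.
  H_1: rank ker ∂_1 − rank ∂_2 = (9 − 4) − 5 = 0, and the invariant factors of ∂_2 are all 1, so H_1 ≅ 0.
  H_2: rank ker ∂_2 − rank ∂_3 = (6 − 5) − 0 = 1, and there is no ∂_3, so H_2 ≅ Z.

As a check, the Euler characteristic is 5 − 9 + 6 = 2, which agrees with 1 − 0 + 1 = 2.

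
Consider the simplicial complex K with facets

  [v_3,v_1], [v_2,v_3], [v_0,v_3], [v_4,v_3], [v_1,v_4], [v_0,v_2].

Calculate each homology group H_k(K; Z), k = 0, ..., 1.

H_0 = Z,  H_1 = Z^2.

Order the vertices as v_0 < v_1 < v_2 < v_3 < v_4. Listing each simplex with vertices in this order, K has dimension 1 with simplices:

  0-simplices (5): [v_0], [v_1], [v_2], [v_3], [v_4]
  1-simplices (6): [v_0,v_2], [v_0,v_3], [v_1,v_3], [v_1,v_4], [v_2,v_3], [v_3,v_4]

so the chain groups are C_0 ≅ Z^5, C_1 ≅ Z^6.

∂_1: C_1 → C_0 is given by ∂[p,q] = [q] − [p].
The 5×6 boundary matrix has rank 4 and Smith normal form diag(1,1,1,1).

Computing H_k = (kernel of ∂_k) / (image of ∂_{k+1}):

  H_0: rank C_0 − rank ∂_1 = 5 − 4 = 1, and the invariant factors of ∂_1 are all 1, so H_0 ≅ Z.
  H_1: rank ker ∂_1 − rank ∂_2 = (6 − 4) − 0 = 2, and there is no ∂_2, so H_1 ≅ Z^2.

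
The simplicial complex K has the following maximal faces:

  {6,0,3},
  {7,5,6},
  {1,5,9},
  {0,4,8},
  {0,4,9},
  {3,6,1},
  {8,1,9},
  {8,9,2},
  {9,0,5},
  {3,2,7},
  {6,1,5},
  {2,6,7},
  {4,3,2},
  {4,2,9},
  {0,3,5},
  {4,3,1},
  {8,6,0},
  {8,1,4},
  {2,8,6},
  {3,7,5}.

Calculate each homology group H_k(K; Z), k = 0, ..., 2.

Fix the vertex order 0 < 1 < 2 < 3 < 4 < 5 < 6 < 7 < 8 < 9 and write every simplex with vertices in increasing order. Then dim K = 2 and the simplices of K are:

  0-simplices (10): [0], [1], [2], [3], [4], [5], [6], [7], [8], [9]
  1-simplices (30): (30 of them)
  2-simplices (20): (20 of them)

giving chain groups C_0 ≅ Z^10, C_1 ≅ Z^30, C_2 ≅ Z^20.

Boundary ∂_1: C_1 → C_0 is given by ∂[p,q] = [q] − [p]. For instance
  ∂[2,7] = [7] − [2].
The 10×30 boundary matrix has rank 9 and Smith normal form diag(1,1,1,1,1,1,1,1,1).

Boundary ∂_2: C_2 → C_1 sends each 2-simplex [p,q,r] to [q,r] − [p,r] + [p,q]. For instance
  ∂[1,8,9] = [8,9] − [1,9] + [1,8],
  ∂[0,3,6] = [3,6] − [0,6] + [0,3].
As a 30×20 matrix over Z this has rank 20, with invariant factors (1,1,1,1,1,1,1,1,1,1,1,1,1,1,1,1,1,1,1,2).

From H_k ≅ ker(∂_k) / im(∂_{k+1}) we obtain:

  H_0: rank C_0 − rank ∂_1 = 10 − 9 = 1, and the invariant factors of ∂_1 are all 1, so H_0 = Z.
  H_1: rank ker ∂_1 − rank ∂_2 = (30 − 9) − 20 = 1, and ∂_2 has invariant factor 2 > 1, so H_1 = Z ⊕ Z_2.
  H_2: rank ker ∂_2 − rank ∂_3 = (20 − 20) − 0 = 0, and there is no ∂_3, so H_2 = 0.

As a check, the Euler characteristic is 10 − 30 + 20 = 0, which agrees with 1 − 1 + 0 = 0.

H_0 ≅ Z,  H_1 ≅ Z ⊕ Z_2,  H_2 = 0.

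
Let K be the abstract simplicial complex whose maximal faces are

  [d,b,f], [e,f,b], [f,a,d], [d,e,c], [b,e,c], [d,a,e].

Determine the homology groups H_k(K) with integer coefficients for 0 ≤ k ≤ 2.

H_0 = Z,  H_1 = Z,  H_2 = 0.

Fix the vertex order a < b < c < d < e < f and write every simplex with vertices in increasing order. Then dim K = 2 and the simplices of K are:

  0-simplices (6): a, b, c, d, e, f
  1-simplices (12): ad, ae, af, bc, bd, be, bf, cd, ce, de, df, ef
  2-simplices (6): ade, adf, bce, bdf, bef, cde

Hence C_0 ≅ Z^6, C_1 ≅ Z^12, C_2 ≅ Z^6.

∂_1: C_1 → C_0 maps an edge to its endpoints' difference, ∂[p,q] = q − p. For instance
  ∂bd = d − b.
The 6×12 boundary matrix has rank 5 and Smith normal form diag(1,1,1,1,1).

The boundary map ∂_2: C_2 → C_1 sends each 2-simplex [p,q,r] to [q,r] − [p,r] + [p,q]. For instance
  ∂bce = ce − be + bc,
  ∂adf = df − af + ad.
The 12×6 boundary matrix has rank 6 and Smith normal form diag(1,1,1,1,1,1).

Computing H_k = (kernel of ∂_k) / (image of ∂_{k+1}):

  H_0: rank C_0 − rank ∂_1 = 6 − 5 = 1, and the invariant factors of ∂_1 are all 1, so H_0 ≅ Z.
  H_1: rank ker ∂_1 − rank ∂_2 = (12 − 5) − 6 = 1, and the invariant factors of ∂_2 are all 1, so H_1 ≅ Z.
  H_2: rank ker ∂_2 − rank ∂_3 = (6 − 6) − 0 = 0, and there is no ∂_3, so H_2 ≅ 0.

(K is a triangulation of the cylinder S^1 x I.)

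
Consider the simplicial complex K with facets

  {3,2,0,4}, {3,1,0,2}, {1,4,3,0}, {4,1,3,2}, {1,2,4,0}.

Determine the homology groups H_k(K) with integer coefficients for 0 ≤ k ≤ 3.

H_0 = Z,  H_1 = 0,  H_2 = 0,  H_3 = Z.

Take the total order 0 < 1 < 2 < 3 < 4 on the vertex set. Then K (dimension 3) consists of the simplices:

  0-simplices (5): [0], [1], [2], [3], [4]
  1-simplices (10): [0,1], [0,2], [0,3], [0,4], [1,2], [1,3], [1,4], [2,3], [2,4], [3,4]
  2-simplices (10): [0,1,2], [0,1,3], [0,1,4], [0,2,3], [0,2,4], [0,3,4], [1,2,3], [1,2,4], [1,3,4], [2,3,4]
  3-simplices (5): [0,1,2,3], [0,1,2,4], [0,1,3,4], [0,2,3,4], [1,2,3,4]

so the chain groups are C_0 ≅ Z^5, C_1 ≅ Z^10, C_2 ≅ Z^10, C_3 ≅ Z^5.

∂_1: C_1 → C_0 is given by ∂[p,q] = [q] − [p]. For instance
  ∂[1,4] = [4] − [1].
This gives a 5×10 integer matrix of rank 4; reducing to Smith normal form yields diagonal entries (1,1,1,1).

The boundary map ∂_2: C_2 → C_1 maps a triangle to the signed sum of its edges. For instance
  ∂[0,1,4] = [1,4] − [0,4] + [0,1],
  ∂[1,2,4] = [2,4] − [1,4] + [1,2].
The resulting 10×10 matrix has rank 6, and its Smith normal form has invariant factors (1,1,1,1,1,1).

Boundary ∂_3: C_3 → C_2 sends each 3-simplex σ to the alternating sum Σ_i (−1)^i (σ with its i-th vertex removed). For instance
  ∂[1,2,3,4] = [2,3,4] − [1,3,4] + [1,2,4] − [1,2,3],
  ∂[0,2,3,4] = [2,3,4] − [0,3,4] + [0,2,4] − [0,2,3].
The resulting 10×5 matrix has rank 4, and its Smith normal form has invariant factors (1,1,1,1).

From H_k ≅ ker(∂_k) / im(∂_{k+1}) we obtain:

  H_0: rank C_0 − rank ∂_1 = 5 − 4 = 1, and the invariant factors of ∂_1 are all 1, so H_0 ≅ Z.
  H_1: rank ker ∂_1 − rank ∂_2 = (10 − 4) − 6 = 0, and the invariant factors of ∂_2 are all 1, so H_1 ≅ 0.
  H_2: rank ker ∂_2 − rank ∂_3 = (10 − 6) − 4 = 0, and the invariant factors of ∂_3 are all 1, so H_2 ≅ 0.
  H_3: rank ker ∂_3 − rank ∂_4 = (5 − 4) − 0 = 1, and there is no ∂_4, so H_3 ≅ Z.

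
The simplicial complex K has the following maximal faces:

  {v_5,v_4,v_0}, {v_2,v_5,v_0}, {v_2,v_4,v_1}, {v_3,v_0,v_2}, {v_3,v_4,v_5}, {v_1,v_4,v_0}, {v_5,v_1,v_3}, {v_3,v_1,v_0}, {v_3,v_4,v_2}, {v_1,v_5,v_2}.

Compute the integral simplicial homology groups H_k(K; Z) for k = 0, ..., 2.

H_0 = Z,  H_1 = Z/2,  H_2 = 0.

K has 6 vertices, 15 edges, 10 triangles.
rank ∂_0 = 0, rank ∂_1 = 5 ⇒ b_0 = 6 − 0 − 5 = 1; all invariant factors of ∂_1 are 1 so no torsion. So H_0 = Z.
rank ∂_1 = 5, rank ∂_2 = 10 ⇒ b_1 = 15 − 5 − 10 = 0; ∂_2 has invariant factor(s) [2] giving torsion. So H_1 = Z/2.
rank ∂_2 = 10, rank ∂_3 = 0 ⇒ b_2 = 10 − 10 − 0 = 0. So H_2 = 0.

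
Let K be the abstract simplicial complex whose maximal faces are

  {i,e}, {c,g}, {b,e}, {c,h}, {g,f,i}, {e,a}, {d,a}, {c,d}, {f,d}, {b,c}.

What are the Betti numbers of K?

b_0 = 1, b_1 = 3, b_2 = 0.

Take the total order a < b < c < d < e < f < g < h < i on the vertex set. Then K (dimension 2) consists of the simplices:

  0-simplices (9): a, b, c, d, e, f, g, h, i
  1-simplices (12): ad, ae, bc, be, cd, cg, ch, df, ei, fg, fi, gi
  2-simplices (1): fgi

so the chain groups are C_0 ≅ Z^9, C_1 ≅ Z^12, C_2 ≅ Z^1.

Boundary ∂_1: C_1 → C_0 sends each edge [p,q] (with p < q) to q − p. For instance
  ∂ei = i − e.
The resulting 9×12 matrix has rank 8, and its Smith normal form has invariant factors (1,1,1,1,1,1,1,1).

Boundary ∂_2: C_2 → C_1 acts by ∂[p,q,r] = [q,r] − [p,r] + [p,q]. For instance
  ∂fgi = gi − fi + fg.
The resulting 12×1 matrix has rank 1, and its Smith normal form has invariant factors (1).

Now H_k = ker ∂_k / im ∂_{k+1}, so:

  H_0: rank C_0 − rank ∂_1 = 9 − 8 = 1, and the invariant factors of ∂_1 are all 1, so H_0 = Z.
  H_1: rank ker ∂_1 − rank ∂_2 = (12 − 8) − 1 = 3, and the invariant factors of ∂_2 are all 1, so H_1 = Z^3.
  H_2: rank ker ∂_2 − rank ∂_3 = (1 − 1) − 0 = 0, and there is no ∂_3, so H_2 = 0.

As a check, the Euler characteristic is 9 − 12 + 1 = -2, which agrees with 1 − 3 + 0 = -2.

Hence the Betti numbers are b_0 = 1, b_1 = 3, b_2 = 0.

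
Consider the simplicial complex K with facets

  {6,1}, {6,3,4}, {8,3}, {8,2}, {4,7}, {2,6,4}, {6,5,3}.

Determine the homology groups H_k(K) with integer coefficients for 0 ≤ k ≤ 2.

H_0 = Z,  H_1 = Z,  H_2 = 0.

Fix the vertex order 1 < 2 < 3 < 4 < 5 < 6 < 7 < 8 and write every simplex with vertices in increasing order. Then dim K = 2 and the simplices of K are:

  0-simplices (8): [1], [2], [3], [4], [5], [6], [7], [8]
  1-simplices (11): [1,6], [2,4], [2,6], [2,8], [3,4], [3,5], [3,6], [3,8], [4,6], [4,7], [5,6]
  2-simplices (3): [2,4,6], [3,4,6], [3,5,6]

Hence C_0 ≅ Z^8, C_1 ≅ Z^11, C_2 ≅ Z^3.

Boundary ∂_1: C_1 → C_0 is given by ∂[p,q] = [q] − [p]. For instance
  ∂[2,6] = [6] − [2].
As a 8×11 matrix over Z this has rank 7, with invariant factors (1,1,1,1,1,1,1).

Boundary ∂_2: C_2 → C_1 maps a triangle to the signed sum of its edges. For instance
  ∂[3,4,6] = [4,6] − [3,6] + [3,4],
  ∂[2,4,6] = [4,6] − [2,6] + [2,4].
As a 11×3 matrix over Z this has rank 3, with invariant factors (1,1,1).

Computing H_k = (kernel of ∂_k) / (image of ∂_{k+1}):

  H_0: rank C_0 − rank ∂_1 = 8 − 7 = 1, and the invariant factors of ∂_1 are all 1, so H_0 = Z.
  H_1: rank ker ∂_1 − rank ∂_2 = (11 − 7) − 3 = 1, and the invariant factors of ∂_2 are all 1, so H_1 = Z.
  H_2: rank ker ∂_2 − rank ∂_3 = (3 − 3) − 0 = 0, and there is no ∂_3, so H_2 = 0.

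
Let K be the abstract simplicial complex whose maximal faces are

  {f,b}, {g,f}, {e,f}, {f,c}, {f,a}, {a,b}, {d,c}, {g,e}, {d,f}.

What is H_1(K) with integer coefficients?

Order the vertices as a < b < c < d < e < f < g. Listing each simplex with vertices in this order, K has dimension 1 with simplices:

  0-simplices (7): a, b, c, d, e, f, g
  1-simplices (9): ab, af, bf, cd, cf, df, ef, eg, fg

Hence C_0 ≅ Z^7, C_1 ≅ Z^9.

The boundary map ∂_1: C_1 → C_0 is given by ∂[p,q] = [q] − [p]. For instance
  ∂fg = g − f.
This gives a 7×9 integer matrix of rank 6; reducing to Smith normal form yields diagonal entries (1,1,1,1,1,1).

Now H_k = ker ∂_k / im ∂_{k+1}, so:

  H_1: rank ker ∂_1 − rank ∂_2 = (9 − 6) − 0 = 3, and there is no ∂_2, so H_1 ≅ Z^3.

(K is a triangulation of a wedge of 3 circles.)

H_1 ≅ Z^3.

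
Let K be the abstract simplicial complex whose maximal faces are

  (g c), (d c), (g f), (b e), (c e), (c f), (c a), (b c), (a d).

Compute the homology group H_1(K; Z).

We work with the vertex ordering a < b < c < d < e < f < g. The simplices of K, each written with vertices in increasing order, are:

  0-simplices (7): a, b, c, d, e, f, g
  1-simplices (9): ac, ad, bc, be, cd, ce, cf, cg, fg

so the chain groups are C_0 ≅ Z^7, C_1 ≅ Z^9.

Boundary ∂_1: C_1 → C_0 is given by ∂[p,q] = [q] − [p]. For instance
  ∂cg = g − c.
The resulting 7×9 matrix has rank 6, and its Smith normal form has invariant factors (1,1,1,1,1,1).

Now H_k = ker ∂_k / im ∂_{k+1}, so:

  H_1: rank ker ∂_1 − rank ∂_2 = (9 − 6) − 0 = 3, and there is no ∂_2, so H_1 ≅ Z^3.

(K is a triangulation of a wedge of 3 circles.)

H_1 ≅ Z^3.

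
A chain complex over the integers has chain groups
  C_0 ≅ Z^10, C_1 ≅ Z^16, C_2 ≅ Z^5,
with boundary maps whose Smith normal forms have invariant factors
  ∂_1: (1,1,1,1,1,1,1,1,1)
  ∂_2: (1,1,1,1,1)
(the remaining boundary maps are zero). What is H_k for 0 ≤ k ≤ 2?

H_0 = Z,  H_1 = Z^2,  H_2 = 0.

H_0: b_0 = 10 − 0 − 9 = 1; torsion from ∂_1 factors > 1: none. So H_0 = Z.
H_1: b_1 = 16 − 9 − 5 = 2; torsion from ∂_2 factors > 1: none. So H_1 = Z^2.
H_2: b_2 = 5 − 5 − 0 = 0; torsion from ∂_3 factors > 1: none. So H_2 = 0.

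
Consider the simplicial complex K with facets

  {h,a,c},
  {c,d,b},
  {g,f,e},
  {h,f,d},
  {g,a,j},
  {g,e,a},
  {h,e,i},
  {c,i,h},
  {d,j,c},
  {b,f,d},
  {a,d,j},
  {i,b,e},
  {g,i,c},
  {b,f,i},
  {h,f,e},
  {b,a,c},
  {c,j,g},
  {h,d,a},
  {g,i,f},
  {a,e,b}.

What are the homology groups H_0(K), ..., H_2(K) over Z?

Order the vertices as a < b < c < d < e < f < g < h < i < j. Listing each simplex with vertices in this order, K has dimension 2 with simplices:

  0-simplices (10): a, b, c, d, e, f, g, h, i, j
  1-simplices (30): ab, ac, ad, ae, ag, ah, aj, bc, bd, be, bf, bi, cd, cg, ch, ci, cj, df, dh, dj, ef, eg, eh, ei, fg, fh, fi, gi, gj, hi
  2-simplices (20): abc, abe, ach, adh, adj, aeg, agj, bcd, bdf, bei, bfi, cdj, cgi, cgj, chi, dfh, efg, efh, ehi, fgi

so the chain groups are C_0 ≅ Z^10, C_1 ≅ Z^30, C_2 ≅ Z^20.

The boundary map ∂_1: C_1 → C_0 maps an edge to its endpoints' difference, ∂[p,q] = q − p. For instance
  ∂dh = h − d.
The resulting 10×30 matrix has rank 9, and its Smith normal form has invariant factors (1,1,1,1,1,1,1,1,1).

The boundary map ∂_2: C_2 → C_1 acts by ∂[p,q,r] = [q,r] − [p,r] + [p,q]. For instance
  ∂bei = ei − bi + be,
  ∂cgi = gi − ci + cg.
The 30×20 boundary matrix has rank 20 and Smith normal form diag(1,1,1,1,1,1,1,1,1,1,1,1,1,1,1,1,1,1,1,2).

Reading off H_k = ker ∂_k / im ∂_{k+1}:

  H_0: rank C_0 − rank ∂_1 = 10 − 9 = 1, and the invariant factors of ∂_1 are all 1, so H_0 ≅ Z.
  H_1: rank ker ∂_1 − rank ∂_2 = (30 − 9) − 20 = 1, and ∂_2 has invariant factor 2 > 1, so H_1 ≅ Z ⊕ Z/2.
  H_2: rank ker ∂_2 − rank ∂_3 = (20 − 20) − 0 = 0, and there is no ∂_3, so H_2 ≅ 0.

H_0 = Z,  H_1 = Z ⊕ Z/2,  H_2 = 0.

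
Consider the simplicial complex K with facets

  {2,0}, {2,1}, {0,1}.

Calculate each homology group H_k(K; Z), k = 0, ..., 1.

K has 3 vertices, 3 edges.
rank ∂_0 = 0, rank ∂_1 = 2 ⇒ b_0 = 3 − 0 − 2 = 1; all invariant factors of ∂_1 are 1 so no torsion. So H_0 = Z.
rank ∂_1 = 2, rank ∂_2 = 0 ⇒ b_1 = 3 − 2 − 0 = 1. So H_1 = Z.

H_0 ≅ Z,  H_1 ≅ Z.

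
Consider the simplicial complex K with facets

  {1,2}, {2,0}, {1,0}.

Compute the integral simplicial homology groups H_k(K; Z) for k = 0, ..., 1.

We work with the vertex ordering 0 < 1 < 2. The simplices of K, each written with vertices in increasing order, are:

  0-simplices (3): [0], [1], [2]
  1-simplices (3): [0,1], [0,2], [1,2]

so the chain groups are C_0 ≅ Z^3, C_1 ≅ Z^3.

The boundary map ∂_1: C_1 → C_0 is given by ∂[p,q] = [q] − [p]. For instance
  ∂[0,1] = [1] − [0].
This gives a 3×3 integer matrix of rank 2; reducing to Smith normal form yields diagonal entries (1,1).

From H_k ≅ ker(∂_k) / im(∂_{k+1}) we obtain:

  H_0: rank C_0 − rank ∂_1 = 3 − 2 = 1, and the invariant factors of ∂_1 are all 1, so H_0 = Z.
  H_1: rank ker ∂_1 − rank ∂_2 = (3 − 2) − 0 = 1, and there is no ∂_2, so H_1 = Z.

H_0 ≅ Z,  H_1 ≅ Z.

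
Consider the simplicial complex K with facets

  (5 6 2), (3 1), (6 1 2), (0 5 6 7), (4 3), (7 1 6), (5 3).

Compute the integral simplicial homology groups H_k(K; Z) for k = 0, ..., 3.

We work with the vertex ordering 0 < 1 < 2 < 3 < 4 < 5 < 6 < 7. The simplices of K, each written with vertices in increasing order, are:

  0-simplices (8): [0], [1], [2], [3], [4], [5], [6], [7]
  1-simplices (14): [0,5], [0,6], [0,7], [1,2], [1,3], [1,6], [1,7], [2,5], [2,6], [3,4], [3,5], [5,6], [5,7], [6,7]
  2-simplices (7): [0,5,6], [0,5,7], [0,6,7], [1,2,6], [1,6,7], [2,5,6], [5,6,7]
  3-simplices (1): [0,5,6,7]

so the chain groups are C_0 ≅ Z^8, C_1 ≅ Z^14, C_2 ≅ Z^7, C_3 ≅ Z^1.

Boundary ∂_1: C_1 → C_0 sends each edge [p,q] (with p < q) to q − p.
The resulting 8×14 matrix has rank 7, and its Smith normal form has invariant factors (1,1,1,1,1,1,1).

The boundary map ∂_2: C_2 → C_1 sends each 2-simplex [p,q,r] to [q,r] − [p,r] + [p,q]. For instance
  ∂[5,6,7] = [6,7] − [5,7] + [5,6],
  ∂[2,5,6] = [5,6] − [2,6] + [2,5].
The 14×7 boundary matrix has rank 6 and Smith normal form diag(1,1,1,1,1,1).

The boundary map ∂_3: C_3 → C_2 sends each 3-simplex σ to the alternating sum Σ_i (−1)^i (σ with its i-th vertex removed). For instance
  ∂[0,5,6,7] = [5,6,7] − [0,6,7] + [0,5,7] − [0,5,6].
The 7×1 boundary matrix has rank 1 and Smith normal form diag(1).

Computing H_k = (kernel of ∂_k) / (image of ∂_{k+1}):

  H_0: rank C_0 − rank ∂_1 = 8 − 7 = 1, and the invariant factors of ∂_1 are all 1, so H_0 = Z.
  H_1: rank ker ∂_1 − rank ∂_2 = (14 − 7) − 6 = 1, and the invariant factors of ∂_2 are all 1, so H_1 = Z.
  H_2: rank ker ∂_2 − rank ∂_3 = (7 − 6) − 1 = 0, and the invariant factors of ∂_3 are all 1, so H_2 = 0.
  H_3: rank ker ∂_3 − rank ∂_4 = (1 − 1) − 0 = 0, and there is no ∂_4, so H_3 = 0.

As a check, the Euler characteristic is 8 − 14 + 7 − 1 = 0, which agrees with 1 − 1 + 0 − 0 = 0.

H_0 = Z,  H_1 = Z,  H_2 = 0,  H_3 = 0.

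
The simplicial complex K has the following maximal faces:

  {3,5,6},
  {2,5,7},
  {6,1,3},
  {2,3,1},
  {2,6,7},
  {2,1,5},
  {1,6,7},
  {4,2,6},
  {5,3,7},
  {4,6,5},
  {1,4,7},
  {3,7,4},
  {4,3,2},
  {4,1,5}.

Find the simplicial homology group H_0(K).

Order the vertices as 1 < 2 < 3 < 4 < 5 < 6 < 7. Listing each simplex with vertices in this order, K has dimension 2 with simplices:

  0-simplices (7): [1], [2], [3], [4], [5], [6], [7]
  1-simplices (21): [1,2], [1,3], [1,4], [1,5], [1,6], [1,7], [2,3], [2,4], [2,5], [2,6], [2,7], [3,4], [3,5], [3,6], [3,7], [4,5], [4,6], [4,7], [5,6], [5,7], [6,7]
  2-simplices (14): [1,2,3], [1,2,5], [1,3,6], [1,4,5], [1,4,7], [1,6,7], [2,3,4], [2,4,6], [2,5,7], [2,6,7], [3,4,7], [3,5,6], [3,5,7], [4,5,6]

giving chain groups C_0 ≅ Z^7, C_1 ≅ Z^21, C_2 ≅ Z^14.

Boundary ∂_1: C_1 → C_0 is given by ∂[p,q] = [q] − [p].
The 7×21 boundary matrix has rank 6 and Smith normal form diag(1,1,1,1,1,1).

Boundary ∂_2: C_2 → C_1 acts by ∂[p,q,r] = [q,r] − [p,r] + [p,q]. For instance
  ∂[2,6,7] = [6,7] − [2,7] + [2,6],
  ∂[3,5,7] = [5,7] − [3,7] + [3,5].
The 21×14 boundary matrix has rank 13 and Smith normal form diag(1,1,1,1,1,1,1,1,1,1,1,1,1).

From H_k ≅ ker(∂_k) / im(∂_{k+1}) we obtain:

  H_0: rank C_0 − rank ∂_1 = 7 − 6 = 1, and the invariant factors of ∂_1 are all 1, so H_0 ≅ Z.

H_0 ≅ Z.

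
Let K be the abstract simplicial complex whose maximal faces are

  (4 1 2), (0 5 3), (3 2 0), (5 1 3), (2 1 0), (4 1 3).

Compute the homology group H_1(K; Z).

Fix the vertex order 0 < 1 < 2 < 3 < 4 < 5 and write every simplex with vertices in increasing order. Then dim K = 2 and the simplices of K are:

  0-simplices (6): [0], [1], [2], [3], [4], [5]
  1-simplices (12): [0,1], [0,2], [0,3], [0,5], [1,2], [1,3], [1,4], [1,5], [2,3], [2,4], [3,4], [3,5]
  2-simplices (6): [0,1,2], [0,2,3], [0,3,5], [1,2,4], [1,3,4], [1,3,5]

so the chain groups are C_0 ≅ Z^6, C_1 ≅ Z^12, C_2 ≅ Z^6.

The boundary map ∂_1: C_1 → C_0 sends each edge [p,q] (with p < q) to q − p. For instance
  ∂[0,2] = [2] − [0].
The resulting 6×12 matrix has rank 5, and its Smith normal form has invariant factors (1,1,1,1,1).

∂_2: C_2 → C_1 maps a triangle to the signed sum of its edges. For instance
  ∂[0,1,2] = [1,2] − [0,2] + [0,1],
  ∂[1,3,5] = [3,5] − [1,5] + [1,3].
As a 12×6 matrix over Z this has rank 6, with invariant factors (1,1,1,1,1,1).

From H_k ≅ ker(∂_k) / im(∂_{k+1}) we obtain:

  H_1: rank ker ∂_1 − rank ∂_2 = (12 − 5) − 6 = 1, and the invariant factors of ∂_2 are all 1, so H_1 = Z.

(K is a triangulation of the cylinder S^1 x I.)

H_1 = Z.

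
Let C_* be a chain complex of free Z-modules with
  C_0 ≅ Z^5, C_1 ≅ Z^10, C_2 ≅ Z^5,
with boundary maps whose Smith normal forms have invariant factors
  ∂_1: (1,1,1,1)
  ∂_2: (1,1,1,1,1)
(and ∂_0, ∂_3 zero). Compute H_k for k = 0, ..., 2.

H_0 = Z,  H_1 = Z,  H_2 = 0.

H_0: b_0 = 5 − 0 − 4 = 1; torsion from ∂_1 factors > 1: none. So H_0 = Z.
H_1: b_1 = 10 − 4 − 5 = 1; torsion from ∂_2 factors > 1: none. So H_1 = Z.
H_2: b_2 = 5 − 5 − 0 = 0; torsion from ∂_3 factors > 1: none. So H_2 = 0.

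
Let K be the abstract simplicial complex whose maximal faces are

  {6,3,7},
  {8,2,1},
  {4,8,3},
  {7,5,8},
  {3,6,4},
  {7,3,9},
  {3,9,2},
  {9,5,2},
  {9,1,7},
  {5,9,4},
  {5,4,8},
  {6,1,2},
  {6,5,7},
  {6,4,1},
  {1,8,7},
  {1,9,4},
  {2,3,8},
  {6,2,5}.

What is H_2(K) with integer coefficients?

H_2 = Z.

K has 9 vertices, 27 edges, 18 triangles.
rank ∂_2 = 17, rank ∂_3 = 0 ⇒ b_2 = 18 − 17 − 0 = 1. So H_2 = Z.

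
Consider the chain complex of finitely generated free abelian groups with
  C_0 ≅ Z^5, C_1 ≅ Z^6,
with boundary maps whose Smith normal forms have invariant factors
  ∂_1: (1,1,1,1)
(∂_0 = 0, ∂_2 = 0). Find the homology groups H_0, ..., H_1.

H_0 ≅ Z,  H_1 ≅ Z^2.

H_0: b_0 = 5 − 0 − 4 = 1; torsion from ∂_1 factors > 1: none. So H_0 ≅ Z.
H_1: b_1 = 6 − 4 − 0 = 2; torsion from ∂_2 factors > 1: none. So H_1 ≅ Z^2.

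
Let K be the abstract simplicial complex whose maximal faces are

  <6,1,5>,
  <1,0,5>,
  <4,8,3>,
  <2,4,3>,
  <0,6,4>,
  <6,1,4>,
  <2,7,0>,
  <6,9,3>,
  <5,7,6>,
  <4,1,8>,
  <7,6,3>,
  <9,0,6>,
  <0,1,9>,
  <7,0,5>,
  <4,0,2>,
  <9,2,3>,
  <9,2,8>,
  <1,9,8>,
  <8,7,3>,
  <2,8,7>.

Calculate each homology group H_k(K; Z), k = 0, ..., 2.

H_0 ≅ Z,  H_1 ≅ Z ⊕ Z/2,  H_2 = 0.

Take the total order 0 < 1 < 2 < 3 < 4 < 5 < 6 < 7 < 8 < 9 on the vertex set. Then K (dimension 2) consists of the simplices:

  0-simplices (10): [0], [1], [2], [3], [4], [5], [6], [7], [8], [9]
  1-simplices (30): (30 of them)
  2-simplices (20): (20 of them)

Hence C_0 ≅ Z^10, C_1 ≅ Z^30, C_2 ≅ Z^20.

The boundary map ∂_1: C_1 → C_0 sends each edge [p,q] (with p < q) to q − p. For instance
  ∂[1,5] = [5] − [1].
As a 10×30 matrix over Z this has rank 9, with invariant factors (1,1,1,1,1,1,1,1,1).

∂_2: C_2 → C_1 sends each 2-simplex [p,q,r] to [q,r] − [p,r] + [p,q]. For instance
  ∂[1,4,8] = [4,8] − [1,8] + [1,4],
  ∂[5,6,7] = [6,7] − [5,7] + [5,6].
The resulting 30×20 matrix has rank 20, and its Smith normal form has invariant factors (1,1,1,1,1,1,1,1,1,1,1,1,1,1,1,1,1,1,1,2).

Now H_k = ker ∂_k / im ∂_{k+1}, so:

  H_0: rank C_0 − rank ∂_1 = 10 − 9 = 1, and the invariant factors of ∂_1 are all 1, so H_0 = Z.
  H_1: rank ker ∂_1 − rank ∂_2 = (30 − 9) − 20 = 1, and ∂_2 has invariant factor 2 > 1, so H_1 = Z ⊕ Z/2.
  H_2: rank ker ∂_2 − rank ∂_3 = (20 − 20) − 0 = 0, and there is no ∂_3, so H_2 = 0.

As a check, the Euler characteristic is 10 − 30 + 20 = 0, which agrees with 1 − 1 + 0 = 0.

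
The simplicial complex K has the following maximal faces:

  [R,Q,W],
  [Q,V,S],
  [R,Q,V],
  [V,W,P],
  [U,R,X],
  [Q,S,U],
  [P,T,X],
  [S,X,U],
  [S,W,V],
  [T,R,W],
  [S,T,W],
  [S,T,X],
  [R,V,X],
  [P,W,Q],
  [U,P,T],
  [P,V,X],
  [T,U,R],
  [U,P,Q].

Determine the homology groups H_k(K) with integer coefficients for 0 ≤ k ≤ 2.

Order the vertices as P < Q < R < S < T < U < V < W < X. Listing each simplex with vertices in this order, K has dimension 2 with simplices:

  0-simplices (9): P, Q, R, S, T, U, V, W, X
  1-simplices (27): PQ, PT, PU, PV, PW, PX, QR, QS, QU, QV, QW, RT, RU, RV, RW, RX, ST, SU, SV, SW, SX, TU, TW, TX, UX, VW, VX
  2-simplices (18): PQU, PQW, PTU, PTX, PVW, PVX, QRV, QRW, QSU, QSV, RTU, RTW, RUX, RVX, STW, STX, SUX, SVW

giving chain groups C_0 ≅ Z^9, C_1 ≅ Z^27, C_2 ≅ Z^18.

Boundary ∂_1: C_1 → C_0 is given by ∂[p,q] = [q] − [p]. For instance
  ∂VW = W − V.
The resulting 9×27 matrix has rank 8, and its Smith normal form has invariant factors (1,1,1,1,1,1,1,1).

The boundary map ∂_2: C_2 → C_1 sends each 2-simplex [p,q,r] to [q,r] − [p,r] + [p,q]. For instance
  ∂RUX = UX − RX + RU,
  ∂QRV = RV − QV + QR.
The 27×18 boundary matrix has rank 18 and Smith normal form diag(1,1,1,1,1,1,1,1,1,1,1,1,1,1,1,1,1,2).

From H_k ≅ ker(∂_k) / im(∂_{k+1}) we obtain:

  H_0: rank C_0 − rank ∂_1 = 9 − 8 = 1, and the invariant factors of ∂_1 are all 1, so H_0 = Z.
  H_1: rank ker ∂_1 − rank ∂_2 = (27 − 8) − 18 = 1, and ∂_2 has invariant factor 2 > 1, so H_1 = Z ⊕ Z_2.
  H_2: rank ker ∂_2 − rank ∂_3 = (18 − 18) − 0 = 0, and there is no ∂_3, so H_2 = 0.

(K is a triangulation of the Klein bottle.)

H_0 = Z,  H_1 = Z ⊕ Z_2,  H_2 = 0.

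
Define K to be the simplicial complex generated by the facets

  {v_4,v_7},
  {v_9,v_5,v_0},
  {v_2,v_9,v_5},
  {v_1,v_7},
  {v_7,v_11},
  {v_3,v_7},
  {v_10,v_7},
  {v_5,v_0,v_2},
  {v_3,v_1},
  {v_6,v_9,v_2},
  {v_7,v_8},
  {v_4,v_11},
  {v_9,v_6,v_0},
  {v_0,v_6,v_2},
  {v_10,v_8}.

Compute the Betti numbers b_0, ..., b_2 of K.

b_0 = 2, b_1 = 3, b_2 = 1.

Fix the vertex order v_0 < v_1 < v_2 < v_3 < v_4 < v_5 < v_6 < v_7 < v_8 < v_9 < v_10 < v_11 and write every simplex with vertices in increasing order. Then dim K = 2 and the simplices of K are:

  0-simplices (12): [v_0], [v_1], [v_2], [v_3], [v_4], [v_5], [v_6], [v_7], [v_8], [v_9], [v_10], [v_11]
  1-simplices (18): (18 of them)
  2-simplices (6): [v_0,v_2,v_5], [v_0,v_2,v_6], [v_0,v_5,v_9], [v_0,v_6,v_9], [v_2,v_5,v_9], [v_2,v_6,v_9]

so the chain groups are C_0 ≅ Z^12, C_1 ≅ Z^18, C_2 ≅ Z^6.

∂_1: C_1 → C_0 is given by ∂[p,q] = [q] − [p]. For instance
  ∂[v_2,v_5] = [v_5] − [v_2].
As a 12×18 matrix over Z this has rank 10, with invariant factors (1,1,1,1,1,1,1,1,1,1).

The boundary map ∂_2: C_2 → C_1 maps a triangle to the signed sum of its edges. For instance
  ∂[v_2,v_5,v_9] = [v_5,v_9] − [v_2,v_9] + [v_2,v_5],
  ∂[v_0,v_2,v_5] = [v_2,v_5] − [v_0,v_5] + [v_0,v_2].
As a 18×6 matrix over Z this has rank 5, with invariant factors (1,1,1,1,1).

Now H_k = ker ∂_k / im ∂_{k+1}, so:

  H_0: rank C_0 − rank ∂_1 = 12 − 10 = 2, and the invariant factors of ∂_1 are all 1, so H_0 ≅ Z^2.
  H_1: rank ker ∂_1 − rank ∂_2 = (18 − 10) − 5 = 3, and the invariant factors of ∂_2 are all 1, so H_1 ≅ Z^3.
  H_2: rank ker ∂_2 − rank ∂_3 = (6 − 5) − 0 = 1, and there is no ∂_3, so H_2 ≅ Z.

As a check, the Euler characteristic is 12 − 18 + 6 = 0, which agrees with 2 − 3 + 1 = 0.
(K is a triangulation of the disjoint union of a wedge of 3 circles and the 2-sphere S^2.)

Hence the Betti numbers are b_0 = 2, b_1 = 3, b_2 = 1.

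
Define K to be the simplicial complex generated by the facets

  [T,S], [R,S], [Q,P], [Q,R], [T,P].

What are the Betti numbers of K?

b_0 = 1, b_1 = 1.

K has 5 vertices, 5 edges.
rank ∂_0 = 0, rank ∂_1 = 4 ⇒ b_0 = 5 − 0 − 4 = 1; all invariant factors of ∂_1 are 1 so no torsion. So H_0 = Z.
rank ∂_1 = 4, rank ∂_2 = 0 ⇒ b_1 = 5 − 4 − 0 = 1. So H_1 = Z.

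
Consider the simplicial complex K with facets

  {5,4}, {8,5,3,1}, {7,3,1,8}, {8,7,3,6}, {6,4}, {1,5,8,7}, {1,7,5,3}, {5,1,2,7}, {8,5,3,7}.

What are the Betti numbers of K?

We work with the vertex ordering 1 < 2 < 3 < 4 < 5 < 6 < 7 < 8. The simplices of K, each written with vertices in increasing order, are:

  0-simplices (8): [1], [2], [3], [4], [5], [6], [7], [8]
  1-simplices (18): [1,2], [1,3], [1,5], [1,7], [1,8], [2,5], [2,7], [3,5], [3,6], [3,7], [3,8], [4,5], [4,6], [5,7], [5,8], [6,7], [6,8], [7,8]
  2-simplices (16): [1,2,5], [1,2,7], [1,3,5], [1,3,7], [1,3,8], [1,5,7], [1,5,8], [1,7,8], [2,5,7], [3,5,7], [3,5,8], [3,6,7], [3,6,8], [3,7,8], [5,7,8], [6,7,8]
  3-simplices (7): [1,2,5,7], [1,3,5,7], [1,3,5,8], [1,3,7,8], [1,5,7,8], [3,5,7,8], [3,6,7,8]

Hence C_0 ≅ Z^8, C_1 ≅ Z^18, C_2 ≅ Z^16, C_3 ≅ Z^7.

The boundary map ∂_1: C_1 → C_0 maps an edge to its endpoints' difference, ∂[p,q] = q − p. For instance
  ∂[3,8] = [8] − [3].
The 8×18 boundary matrix has rank 7 and Smith normal form diag(1,1,1,1,1,1,1).

Boundary ∂_2: C_2 → C_1 acts by ∂[p,q,r] = [q,r] − [p,r] + [p,q]. For instance
  ∂[3,6,8] = [6,8] − [3,8] + [3,6],
  ∂[1,2,5] = [2,5] − [1,5] + [1,2].
As a 18×16 matrix over Z this has rank 10, with invariant factors (1,1,1,1,1,1,1,1,1,1).

∂_3: C_3 → C_2 sends each 3-simplex σ to the alternating sum Σ_i (−1)^i (σ with its i-th vertex removed). For instance
  ∂[1,3,5,7] = [3,5,7] − [1,5,7] + [1,3,7] − [1,3,5],
  ∂[1,2,5,7] = [2,5,7] − [1,5,7] + [1,2,7] − [1,2,5].
As a 16×7 matrix over Z this has rank 6, with invariant factors (1,1,1,1,1,1).

Now H_k = ker ∂_k / im ∂_{k+1}, so:

  H_0: rank C_0 − rank ∂_1 = 8 − 7 = 1, and the invariant factors of ∂_1 are all 1, so H_0 = Z.
  H_1: rank ker ∂_1 − rank ∂_2 = (18 − 7) − 10 = 1, and the invariant factors of ∂_2 are all 1, so H_1 = Z.
  H_2: rank ker ∂_2 − rank ∂_3 = (16 − 10) − 6 = 0, and the invariant factors of ∂_3 are all 1, so H_2 = 0.
  H_3: rank ker ∂_3 − rank ∂_4 = (7 − 6) − 0 = 1, and there is no ∂_4, so H_3 = Z.

Hence the Betti numbers are b_0 = 1, b_1 = 1, b_2 = 0, b_3 = 1.

b_0 = 1, b_1 = 1, b_2 = 0, b_3 = 1.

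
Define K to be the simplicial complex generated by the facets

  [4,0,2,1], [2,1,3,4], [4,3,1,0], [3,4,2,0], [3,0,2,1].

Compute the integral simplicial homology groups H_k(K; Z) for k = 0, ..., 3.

H_0 ≅ Z,  H_1 = 0,  H_2 = 0,  H_3 ≅ Z.

Take the total order 0 < 1 < 2 < 3 < 4 on the vertex set. Then K (dimension 3) consists of the simplices:

  0-simplices (5): [0], [1], [2], [3], [4]
  1-simplices (10): [0,1], [0,2], [0,3], [0,4], [1,2], [1,3], [1,4], [2,3], [2,4], [3,4]
  2-simplices (10): [0,1,2], [0,1,3], [0,1,4], [0,2,3], [0,2,4], [0,3,4], [1,2,3], [1,2,4], [1,3,4], [2,3,4]
  3-simplices (5): [0,1,2,3], [0,1,2,4], [0,1,3,4], [0,2,3,4], [1,2,3,4]

Hence C_0 ≅ Z^5, C_1 ≅ Z^10, C_2 ≅ Z^10, C_3 ≅ Z^5.

Boundary ∂_1: C_1 → C_0 sends each edge [p,q] (with p < q) to q − p. For instance
  ∂[1,4] = [4] − [1].
The 5×10 boundary matrix has rank 4 and Smith normal form diag(1,1,1,1).

∂_2: C_2 → C_1 maps a triangle to the signed sum of its edges. For instance
  ∂[0,1,3] = [1,3] − [0,3] + [0,1],
  ∂[1,2,3] = [2,3] − [1,3] + [1,2].
This gives a 10×10 integer matrix of rank 6; reducing to Smith normal form yields diagonal entries (1,1,1,1,1,1).

Boundary ∂_3: C_3 → C_2 sends each 3-simplex σ to the alternating sum Σ_i (−1)^i (σ with its i-th vertex removed). For instance
  ∂[0,1,2,4] = [1,2,4] − [0,2,4] + [0,1,4] − [0,1,2],
  ∂[0,1,3,4] = [1,3,4] − [0,3,4] + [0,1,4] − [0,1,3].
The resulting 10×5 matrix has rank 4, and its Smith normal form has invariant factors (1,1,1,1).

Computing H_k = (kernel of ∂_k) / (image of ∂_{k+1}):

  H_0: rank C_0 − rank ∂_1 = 5 − 4 = 1, and the invariant factors of ∂_1 are all 1, so H_0 = Z.
  H_1: rank ker ∂_1 − rank ∂_2 = (10 − 4) − 6 = 0, and the invariant factors of ∂_2 are all 1, so H_1 = 0.
  H_2: rank ker ∂_2 − rank ∂_3 = (10 − 6) − 4 = 0, and the invariant factors of ∂_3 are all 1, so H_2 = 0.
  H_3: rank ker ∂_3 − rank ∂_4 = (5 − 4) − 0 = 1, and there is no ∂_4, so H_3 = Z.

As a check, the Euler characteristic is 5 − 10 + 10 − 5 = 0, which agrees with 1 − 0 + 0 − 1 = 0.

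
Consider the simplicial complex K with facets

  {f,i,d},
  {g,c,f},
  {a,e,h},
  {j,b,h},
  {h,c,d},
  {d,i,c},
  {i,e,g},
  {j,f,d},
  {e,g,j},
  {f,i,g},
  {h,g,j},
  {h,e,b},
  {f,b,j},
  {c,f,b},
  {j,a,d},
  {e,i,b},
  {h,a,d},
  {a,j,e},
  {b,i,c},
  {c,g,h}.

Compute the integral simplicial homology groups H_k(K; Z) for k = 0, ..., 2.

K has 10 vertices, 30 edges, 20 triangles.
rank ∂_0 = 0, rank ∂_1 = 9 ⇒ b_0 = 10 − 0 − 9 = 1; all invariant factors of ∂_1 are 1 so no torsion. So H_0 = Z.
rank ∂_1 = 9, rank ∂_2 = 20 ⇒ b_1 = 30 − 9 − 20 = 1; ∂_2 has invariant factor(s) [2] giving torsion. So H_1 = Z ⊕ Z/2Z.
rank ∂_2 = 20, rank ∂_3 = 0 ⇒ b_2 = 20 − 20 − 0 = 0. So H_2 = 0.

H_0 ≅ Z,  H_1 ≅ Z ⊕ Z/2Z,  H_2 = 0.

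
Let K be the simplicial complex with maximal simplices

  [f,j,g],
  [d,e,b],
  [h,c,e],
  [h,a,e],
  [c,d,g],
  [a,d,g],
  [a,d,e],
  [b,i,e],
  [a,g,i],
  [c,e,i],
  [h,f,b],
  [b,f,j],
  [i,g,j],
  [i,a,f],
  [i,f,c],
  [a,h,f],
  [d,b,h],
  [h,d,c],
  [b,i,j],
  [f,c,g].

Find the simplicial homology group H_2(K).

We work with the vertex ordering a < b < c < d < e < f < g < h < i < j. The simplices of K, each written with vertices in increasing order, are:

  0-simplices (10): a, b, c, d, e, f, g, h, i, j
  1-simplices (30): ad, ae, af, ag, ah, ai, bd, be, bf, bh, bi, bj, cd, ce, cf, cg, ch, ci, de, dg, dh, eh, ei, fg, fh, fi, fj, gi, gj, ij
  2-simplices (20): ade, adg, aeh, afh, afi, agi, bde, bdh, bei, bfh, bfj, bij, cdg, cdh, ceh, cei, cfg, cfi, fgj, gij

so the chain groups are C_0 ≅ Z^10, C_1 ≅ Z^30, C_2 ≅ Z^20.

The boundary map ∂_1: C_1 → C_0 sends each edge [p,q] (with p < q) to q − p. For instance
  ∂bf = f − b.
This gives a 10×30 integer matrix of rank 9; reducing to Smith normal form yields diagonal entries (1,1,1,1,1,1,1,1,1).

∂_2: C_2 → C_1 maps a triangle to the signed sum of its edges. For instance
  ∂bdh = dh − bh + bd,
  ∂cfg = fg − cg + cf.
As a 30×20 matrix over Z this has rank 20, with invariant factors (1,1,1,1,1,1,1,1,1,1,1,1,1,1,1,1,1,1,1,2).

Reading off H_k = ker ∂_k / im ∂_{k+1}:

  H_2: rank ker ∂_2 − rank ∂_3 = (20 − 20) − 0 = 0, and there is no ∂_3, so H_2 = 0.

H_2 ≅ 0.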